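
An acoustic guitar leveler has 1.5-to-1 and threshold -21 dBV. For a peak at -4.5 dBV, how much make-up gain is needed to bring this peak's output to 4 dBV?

14 dB

Without make-up, output = threshold + overshoot/1.5 = -21 + 11 = -10 dBV.
Gap to target: 14 dB.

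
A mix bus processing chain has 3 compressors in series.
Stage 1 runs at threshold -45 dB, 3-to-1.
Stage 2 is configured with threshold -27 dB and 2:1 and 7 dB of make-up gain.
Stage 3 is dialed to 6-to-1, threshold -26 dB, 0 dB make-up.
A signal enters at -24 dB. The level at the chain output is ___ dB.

Stage 1: -24 dB is 21 dB over -45 dB; at 3:1 that becomes 7 dB over, giving -38 dB.
Stage 2: below threshold (-38 ≤ -27); passes unchanged; make-up brings it to -31 dB.
Stage 3: below threshold (-31 ≤ -26); passes unchanged; output -31 dB.

-31 dB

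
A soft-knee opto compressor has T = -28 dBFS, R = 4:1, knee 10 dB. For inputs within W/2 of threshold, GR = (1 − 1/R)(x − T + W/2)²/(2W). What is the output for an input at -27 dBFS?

x − T + W/2 = -27 − (-28) + 5 = 6.
GR = (1 − 1/4) × 6² / 20 = 0.75 × 36 / 20 = 1.35 dB.
Output = -27 − 1.35 = -28.35 dBFS.

-28.35 dBFS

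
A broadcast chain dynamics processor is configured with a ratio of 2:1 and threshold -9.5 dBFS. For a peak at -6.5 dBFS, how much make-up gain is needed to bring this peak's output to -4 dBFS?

4 dB

The peak compresses to -9.5 + 3/2 = -8 dBFS.
To reach -4 dBFS requires -4 − (-8) = 4 dB of make-up.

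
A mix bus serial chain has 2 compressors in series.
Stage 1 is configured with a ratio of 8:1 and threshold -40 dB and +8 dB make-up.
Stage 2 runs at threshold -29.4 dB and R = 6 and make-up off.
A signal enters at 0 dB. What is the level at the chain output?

-29 dB

Stage 1: 40 dB above -40 dB, reduced 8:1 to 5 dB above → -35 dB; +8 dB make-up → -27 dB.
Stage 2: overshoot 2.4 dB → 2.4/6 = 0.4 dB → -29 dB.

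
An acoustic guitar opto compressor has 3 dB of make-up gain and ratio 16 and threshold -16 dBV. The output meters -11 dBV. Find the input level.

16 dBV

Stripping the +3 dB make-up gives -14 dBV at the gain stage.
Post-compression overshoot = -14 − (-16) = 2 dB.
Before 16:1 compression the overshoot was 2 × 16 = 32 dB, so input = -16 + 32 = 16 dBV.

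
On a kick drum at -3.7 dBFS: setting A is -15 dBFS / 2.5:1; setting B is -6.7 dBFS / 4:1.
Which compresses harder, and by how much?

A: GR = 11.3 − 11.3/2.5 = 6.78 dB.
B: GR = 3 − 3/4 = 2.25 dB.
A reduces 4.53 dB more.

A, by 4.53 dB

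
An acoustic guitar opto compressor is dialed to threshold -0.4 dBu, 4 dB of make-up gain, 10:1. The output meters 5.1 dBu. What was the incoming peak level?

Remove make-up: 5.1 − 4 = 1.1 dBu.
Post-compression overshoot = 1.1 − (-0.4) = 1.5 dB.
Before 10:1 compression the overshoot was 1.5 × 10 = 15 dB, so input = -0.4 + 15 = 14.6 dBu.

14.6 dBu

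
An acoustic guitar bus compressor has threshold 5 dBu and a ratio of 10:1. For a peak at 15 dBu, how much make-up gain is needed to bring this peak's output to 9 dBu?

3 dB

Overshoot 10 dB → 10/10 = 1 dB after compression, so the compressed level is 5 + 1 = 6 dBu.
Make-up = target − compressed = 9 − 6 = 3 dB.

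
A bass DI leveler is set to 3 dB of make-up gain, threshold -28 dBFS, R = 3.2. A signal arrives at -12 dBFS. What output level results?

The input is 16 dB above the -28 dBFS threshold.
3.2:1 compression reduces that to 16/3.2 = 5 dB over.
So the level is -28 + 5 = -23 dBFS; make-up adds 3 dB, giving -20 dBFS.

-20 dBFS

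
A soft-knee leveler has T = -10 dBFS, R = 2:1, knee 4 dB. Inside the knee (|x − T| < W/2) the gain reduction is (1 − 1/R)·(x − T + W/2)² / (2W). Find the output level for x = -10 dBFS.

-10.25 dBFS

x − T + W/2 = -10 − (-10) + 2 = 2.
GR = (1 − 1/2) × 2² / 8 = 0.5 × 4 / 8 = 0.25 dB.
Output = -10 − 0.25 = -10.25 dBFS.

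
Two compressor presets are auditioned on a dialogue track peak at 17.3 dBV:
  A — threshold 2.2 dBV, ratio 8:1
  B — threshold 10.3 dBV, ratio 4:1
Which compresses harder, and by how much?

A: GR = 15.1 − 15.1/8 = 13.2125 dB.
B: GR = 7 − 7/4 = 5.25 dB.
A reduces 7.9625 dB more.

A, by 7.9625 dB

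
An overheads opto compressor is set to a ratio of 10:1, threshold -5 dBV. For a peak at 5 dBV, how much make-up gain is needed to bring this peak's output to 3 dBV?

Overshoot 10 dB → 10/10 = 1 dB after compression, so the compressed level is -5 + 1 = -4 dBV.
Make-up = target − compressed = 3 − (-4) = 7 dB.

7 dB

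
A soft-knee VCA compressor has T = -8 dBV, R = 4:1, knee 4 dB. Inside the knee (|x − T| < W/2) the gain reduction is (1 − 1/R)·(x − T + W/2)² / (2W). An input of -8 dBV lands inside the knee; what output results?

-8.375 dBV

x − T + W/2 = -8 − (-8) + 2 = 2.
GR = (1 − 1/4) × 2² / 8 = 0.75 × 4 / 8 = 0.375 dB.
Output = -8 − 0.375 = -8.375 dBV.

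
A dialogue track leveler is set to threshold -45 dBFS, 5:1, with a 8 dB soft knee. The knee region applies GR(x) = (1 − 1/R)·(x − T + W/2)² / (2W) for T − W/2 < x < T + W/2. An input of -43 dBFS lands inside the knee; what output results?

x − T + W/2 = -43 − (-45) + 4 = 6.
GR = (1 − 1/5) × 6² / 16 = 0.8 × 36 / 16 = 1.8 dB.
Output = -43 − 1.8 = -44.8 dBFS.

-44.8 dBFS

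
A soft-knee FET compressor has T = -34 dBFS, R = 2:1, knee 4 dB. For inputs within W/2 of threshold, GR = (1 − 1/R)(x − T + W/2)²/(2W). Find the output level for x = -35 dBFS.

-35.0625 dBFS

x − T + W/2 = -35 − (-34) + 2 = 1.
GR = (1 − 1/2) × 1² / 8 = 0.5 × 1 / 8 = 0.0625 dB.
Output = -35 − 0.0625 = -35.0625 dBFS.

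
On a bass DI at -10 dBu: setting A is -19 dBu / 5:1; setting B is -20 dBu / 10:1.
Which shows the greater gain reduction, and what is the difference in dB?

A: overshoot 9 dB → output overshoot 1.8 dB → GR 7.2 dB.
B: overshoot 10 dB → output overshoot 1 dB → GR 9 dB.
B reduces 1.8 dB more.

B, by 1.8 dB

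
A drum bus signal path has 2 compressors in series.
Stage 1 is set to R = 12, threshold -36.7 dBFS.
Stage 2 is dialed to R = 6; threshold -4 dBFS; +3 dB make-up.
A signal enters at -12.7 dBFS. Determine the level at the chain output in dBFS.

-31.7 dBFS

Stage 1: -12.7 dBFS is 24 dB over -36.7 dBFS; at 12:1 that becomes 2 dB over, giving -34.7 dBFS.
Stage 2: -34.7 dBFS is at or below the -4 dBFS threshold — no compression; make-up brings it to -31.7 dBFS.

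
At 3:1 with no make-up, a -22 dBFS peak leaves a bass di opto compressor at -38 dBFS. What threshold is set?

Input is 24 dB above T (since output overshoot × R = input overshoot: (-38 − T)·3 = -22 − T gives T = -46 dBFS).
Check: -46 + (-22 − (-46))/3 = -46 + 8 = -38 dBFS. ✓

-46 dBFS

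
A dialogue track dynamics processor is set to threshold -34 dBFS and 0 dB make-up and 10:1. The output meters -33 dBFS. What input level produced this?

The compressed level sits -33 − (-34) = 1 dB over threshold.
Input overshoot = R × output overshoot = 10 dB → input = -34 + 10 = -24 dBFS.

-24 dBFS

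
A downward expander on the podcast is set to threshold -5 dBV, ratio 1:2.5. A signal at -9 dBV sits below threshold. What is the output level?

Undershoot = (-5) − (-9) = 4 dB.
At 1:2.5, that expands to 10 dB under threshold.
Output = -5 − 10 = -15 dBV.

-15 dBV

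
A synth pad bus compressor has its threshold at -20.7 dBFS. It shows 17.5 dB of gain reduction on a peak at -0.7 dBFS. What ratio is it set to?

Input overshoot = -0.7 − (-20.7) = 20 dB.
Output overshoot = 20 − 17.5 = 2.5 dB.
Ratio = input overshoot / output overshoot = 20 / 2.5 = 8.

8:1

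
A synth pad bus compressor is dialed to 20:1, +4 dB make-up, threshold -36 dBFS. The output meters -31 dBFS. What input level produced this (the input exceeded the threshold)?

Stripping the +4 dB make-up gives -35 dBFS at the gain stage.
That's 1 dB above the -36 dBFS threshold.
Before 20:1 compression the overshoot was 1 × 20 = 20 dB, so input = -36 + 20 = -16 dBFS.

-16 dBFS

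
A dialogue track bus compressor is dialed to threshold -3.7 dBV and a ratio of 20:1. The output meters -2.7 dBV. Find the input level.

The compressed level sits -2.7 − (-3.7) = 1 dB over threshold.
Before 20:1 compression the overshoot was 1 × 20 = 20 dB, so input = -3.7 + 20 = 16.3 dBV.

16.3 dBV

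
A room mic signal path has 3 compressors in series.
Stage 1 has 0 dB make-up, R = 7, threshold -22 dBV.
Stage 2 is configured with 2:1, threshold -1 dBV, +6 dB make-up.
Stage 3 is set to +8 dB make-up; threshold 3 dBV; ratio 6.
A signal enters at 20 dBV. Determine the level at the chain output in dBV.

Stage 1: 20 dBV is 42 dB over -22 dBV; at 7:1 that becomes 6 dB over, giving -16 dBV.
Stage 2: below threshold (-16 ≤ -1); passes unchanged; make-up brings it to -10 dBV.
Stage 3: below threshold (-10 ≤ 3); passes unchanged; make-up brings it to -2 dBV.

-2 dBV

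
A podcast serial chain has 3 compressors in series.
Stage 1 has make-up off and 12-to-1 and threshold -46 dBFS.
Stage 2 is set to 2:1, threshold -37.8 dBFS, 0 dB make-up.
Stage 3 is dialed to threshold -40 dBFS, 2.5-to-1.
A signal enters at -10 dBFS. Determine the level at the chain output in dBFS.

-43 dBFS

Stage 1: overshoot 36 dB → 36/12 = 3 dB → -43 dBFS.
Stage 2: -43 dBFS is at or below the -37.8 dBFS threshold — no compression; output -43 dBFS.
Stage 3: -43 dBFS is at or below the -40 dBFS threshold — no compression; output -43 dBFS.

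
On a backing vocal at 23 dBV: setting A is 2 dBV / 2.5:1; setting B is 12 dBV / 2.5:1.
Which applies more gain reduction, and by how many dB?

A: overshoot 21 dB → output overshoot 8.4 dB → GR 12.6 dB.
B: overshoot 11 dB → output overshoot 4.4 dB → GR 6.6 dB.
Difference: 6 dB in favour of A.

A, by 6 dB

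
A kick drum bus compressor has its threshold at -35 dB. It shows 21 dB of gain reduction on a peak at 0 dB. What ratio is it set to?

Input overshoot = 0 − (-35) = 35 dB.
Output overshoot = 35 − 21 = 14 dB.
Ratio = input overshoot / output overshoot = 35 / 14 = 2.5.

2.5:1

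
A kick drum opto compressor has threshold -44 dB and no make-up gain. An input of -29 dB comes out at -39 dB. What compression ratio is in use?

3:1

Input overshoot = -29 − (-44) = 15 dB; output overshoot = -39 − (-44) = 5 dB.
Ratio = 15 / 5 = 3.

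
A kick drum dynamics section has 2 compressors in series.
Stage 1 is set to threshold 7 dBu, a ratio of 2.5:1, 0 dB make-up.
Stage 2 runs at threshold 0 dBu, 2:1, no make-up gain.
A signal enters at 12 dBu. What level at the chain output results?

4.5 dBu

Stage 1: overshoot 5 dB → 5/2.5 = 2 dB → 9 dBu.
Stage 2: 9 dBu is 9 dB over 0 dBu; at 2:1 that becomes 4.5 dB over, giving 4.5 dBu.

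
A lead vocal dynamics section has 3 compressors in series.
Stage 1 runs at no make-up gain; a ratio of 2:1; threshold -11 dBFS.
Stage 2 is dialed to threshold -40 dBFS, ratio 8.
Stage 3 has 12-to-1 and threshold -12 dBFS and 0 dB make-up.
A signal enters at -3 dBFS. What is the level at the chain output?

-35.875 dBFS

Stage 1: -3 dBFS is 8 dB over -11 dBFS; at 2:1 that becomes 4 dB over, giving -7 dBFS.
Stage 2: -7 dBFS is 33 dB over -40 dBFS; at 8:1 that becomes 4.125 dB over, giving -35.875 dBFS.
Stage 3: below threshold (-35.875 ≤ -12); passes unchanged; output -35.875 dBFS.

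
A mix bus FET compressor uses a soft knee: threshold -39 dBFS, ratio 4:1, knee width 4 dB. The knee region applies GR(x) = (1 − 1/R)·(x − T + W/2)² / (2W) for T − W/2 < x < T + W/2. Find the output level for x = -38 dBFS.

-38.84375 dBFS

x − T + W/2 = -38 − (-39) + 2 = 3.
GR = (1 − 1/4) × 3² / 8 = 0.75 × 9 / 8 = 0.84375 dB.
Output = -38 − 0.84375 = -38.84375 dBFS.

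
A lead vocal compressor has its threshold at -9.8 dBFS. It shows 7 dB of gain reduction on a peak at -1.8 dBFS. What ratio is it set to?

Input overshoot = -1.8 − (-9.8) = 8 dB.
Output overshoot = 8 − 7 = 1 dB.
Ratio = input overshoot / output overshoot = 8 / 1 = 8.

8:1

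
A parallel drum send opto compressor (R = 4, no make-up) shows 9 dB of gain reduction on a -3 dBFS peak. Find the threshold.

Gain reduction = -3 − (-12) = 9 dB; output overshoot = GR / (R − 1) = 9 / 3 = 3 dB.
Threshold = output − output overshoot = -12 − 3 = -15 dBFS.

-15 dBFS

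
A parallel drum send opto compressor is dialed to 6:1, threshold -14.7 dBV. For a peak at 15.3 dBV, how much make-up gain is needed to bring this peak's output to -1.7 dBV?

8 dB

Overshoot 30 dB → 30/6 = 5 dB after compression, so the compressed level is -14.7 + 5 = -9.7 dBV.
Make-up = target − compressed = -1.7 − (-9.7) = 8 dB.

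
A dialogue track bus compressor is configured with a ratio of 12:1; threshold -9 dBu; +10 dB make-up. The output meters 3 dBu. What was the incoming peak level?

Before make-up, the level was 3 − 10 = -7 dBu.
That's 2 dB above the -9 dBu threshold.
Undo the ratio: input overshoot = 2 × 12 = 24 dB, giving input = 15 dBu.

15 dBu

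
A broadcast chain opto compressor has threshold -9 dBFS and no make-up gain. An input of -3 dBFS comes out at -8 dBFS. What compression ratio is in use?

6:1

Input overshoot = -3 − (-9) = 6 dB; output overshoot = -8 − (-9) = 1 dB.
Ratio = 6 / 1 = 6.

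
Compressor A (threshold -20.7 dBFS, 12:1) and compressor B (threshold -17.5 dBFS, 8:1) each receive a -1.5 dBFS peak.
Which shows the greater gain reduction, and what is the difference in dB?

A: overshoot 19.2 dB → output overshoot 1.6 dB → GR 17.6 dB.
B: overshoot 16 dB → output overshoot 2 dB → GR 14 dB.
A applies 3.6 dB more gain reduction.

A, by 3.6 dB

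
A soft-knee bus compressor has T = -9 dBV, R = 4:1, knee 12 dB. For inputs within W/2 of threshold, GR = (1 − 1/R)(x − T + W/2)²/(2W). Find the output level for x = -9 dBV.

x − T + W/2 = -9 − (-9) + 6 = 6.
GR = (1 − 1/4) × 6² / 24 = 0.75 × 36 / 24 = 1.125 dB.
Output = -9 − 1.125 = -10.125 dBV.

-10.125 dBV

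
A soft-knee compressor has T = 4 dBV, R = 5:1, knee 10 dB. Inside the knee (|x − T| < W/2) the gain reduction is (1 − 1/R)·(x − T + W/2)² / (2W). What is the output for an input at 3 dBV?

2.36 dBV

x − T + W/2 = 3 − 4 + 5 = 4.
GR = (1 − 1/5) × 4² / 20 = 0.8 × 16 / 20 = 0.64 dB.
Output = 3 − 0.64 = 2.36 dBV.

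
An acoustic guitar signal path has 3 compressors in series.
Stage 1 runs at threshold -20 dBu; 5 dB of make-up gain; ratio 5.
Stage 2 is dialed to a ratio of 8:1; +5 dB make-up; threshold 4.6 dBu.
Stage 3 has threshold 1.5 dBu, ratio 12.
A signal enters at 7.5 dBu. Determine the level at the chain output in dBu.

Stage 1: overshoot 27.5 dB → 27.5/5 = 5.5 dB → -14.5 dBu; +5 dB make-up → -9.5 dBu.
Stage 2: -9.5 dBu is at or below the 4.6 dBu threshold — no compression; make-up brings it to -4.5 dBu.
Stage 3: -4.5 dBu ≤ 1.5 dBu, so stage 3 doesn't engage; output -4.5 dBu.

-4.5 dBu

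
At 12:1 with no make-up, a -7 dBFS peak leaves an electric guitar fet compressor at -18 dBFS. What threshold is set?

Gain reduction = -7 − (-18) = 11 dB; output overshoot = GR / (R − 1) = 11 / 11 = 1 dB.
Threshold = output − output overshoot = -18 − 1 = -19 dBFS.

-19 dBFS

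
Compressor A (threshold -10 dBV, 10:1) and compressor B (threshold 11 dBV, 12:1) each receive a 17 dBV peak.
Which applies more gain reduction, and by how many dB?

A: GR = 27 − 27/10 = 24.3 dB.
B: GR = 6 − 6/12 = 5.5 dB.
Difference: 18.8 dB in favour of A.

A, by 18.8 dB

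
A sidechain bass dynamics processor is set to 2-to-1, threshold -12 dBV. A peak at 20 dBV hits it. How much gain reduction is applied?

The signal is 32 dB above threshold.
After 2:1 compression the overshoot becomes 32/2 = 16 dB.
Gain reduction = 32 − 16 = 16 dB.

16 dB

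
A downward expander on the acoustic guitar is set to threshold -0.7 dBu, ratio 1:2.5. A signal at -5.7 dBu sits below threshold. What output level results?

Below threshold, a 1:2.5 expander applies gain = (2.5−1)×(T − x) of attenuation.
(2.5−1) × 5 = 7.5 dB, so output = -5.7 − 7.5 = -13.2 dBu.

-13.2 dBu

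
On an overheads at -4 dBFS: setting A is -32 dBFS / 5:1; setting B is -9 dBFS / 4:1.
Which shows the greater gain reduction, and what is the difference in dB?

A, by 18.65 dB

A: GR = 28 − 28/5 = 22.4 dB.
B: GR = 5 − 5/4 = 3.75 dB.
A applies 18.65 dB more gain reduction.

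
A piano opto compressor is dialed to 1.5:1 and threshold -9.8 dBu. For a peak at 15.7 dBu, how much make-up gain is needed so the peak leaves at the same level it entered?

8.5 dB

Overshoot 25.5 dB → 25.5/1.5 = 17 dB after compression, so the compressed level is -9.8 + 17 = 7.2 dBu.
Make-up = target − compressed = 15.7 − 7.2 = 8.5 dB.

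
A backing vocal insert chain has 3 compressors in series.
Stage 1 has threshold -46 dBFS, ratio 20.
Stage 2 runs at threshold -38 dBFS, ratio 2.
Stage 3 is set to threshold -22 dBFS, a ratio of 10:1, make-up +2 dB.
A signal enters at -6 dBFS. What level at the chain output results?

-42 dBFS

Stage 1: -6 dBFS is 40 dB over -46 dBFS; at 20:1 that becomes 2 dB over, giving -44 dBFS.
Stage 2: -44 dBFS ≤ -38 dBFS, so stage 2 doesn't engage; output -44 dBFS.
Stage 3: -44 dBFS ≤ -22 dBFS, so stage 3 doesn't engage; make-up brings it to -42 dBFS.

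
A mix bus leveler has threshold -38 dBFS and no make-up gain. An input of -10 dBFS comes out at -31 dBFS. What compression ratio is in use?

4:1

Input overshoot = -10 − (-38) = 28 dB; output overshoot = -31 − (-38) = 7 dB.
Ratio = 28 / 7 = 4.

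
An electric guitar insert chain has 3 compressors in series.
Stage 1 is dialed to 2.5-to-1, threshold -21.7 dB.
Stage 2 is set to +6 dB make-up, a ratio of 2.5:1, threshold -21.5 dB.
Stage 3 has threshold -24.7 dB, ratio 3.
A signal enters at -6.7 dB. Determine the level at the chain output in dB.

Stage 1: -6.7 dB is 15 dB over -21.7 dB; at 2.5:1 that becomes 6 dB over, giving -15.7 dB.
Stage 2: -15.7 dB is 5.8 dB over -21.5 dB; at 2.5:1 that becomes 2.32 dB over, giving -19.18 dB; +6 dB make-up → -13.18 dB.
Stage 3: overshoot 11.52 dB → 11.52/3 = 3.84 dB → -20.86 dB.

-20.86 dB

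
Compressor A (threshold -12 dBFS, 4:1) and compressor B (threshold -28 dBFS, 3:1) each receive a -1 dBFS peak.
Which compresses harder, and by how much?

A: overshoot 11 dB → output overshoot 2.75 dB → GR 8.25 dB.
B: overshoot 27 dB → output overshoot 9 dB → GR 18 dB.
Difference: 9.75 dB in favour of B.

B, by 9.75 dB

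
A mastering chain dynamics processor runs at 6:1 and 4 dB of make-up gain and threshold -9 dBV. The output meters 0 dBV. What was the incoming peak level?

21 dBV

Stripping the +4 dB make-up gives -4 dBV at the gain stage.
That's 5 dB above the -9 dBV threshold.
Before 6:1 compression the overshoot was 5 × 6 = 30 dB, so input = -9 + 30 = 21 dBV.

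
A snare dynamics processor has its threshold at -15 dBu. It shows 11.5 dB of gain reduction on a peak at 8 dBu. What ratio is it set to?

Input overshoot = 8 − (-15) = 23 dB.
Output overshoot = 23 − 11.5 = 11.5 dB.
Ratio = input overshoot / output overshoot = 23 / 11.5 = 2.

2:1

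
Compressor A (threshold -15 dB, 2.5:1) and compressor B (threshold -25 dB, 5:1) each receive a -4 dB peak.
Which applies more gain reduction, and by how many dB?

A: overshoot 11 dB → output overshoot 4.4 dB → GR 6.6 dB.
B: overshoot 21 dB → output overshoot 4.2 dB → GR 16.8 dB.
B applies 10.2 dB more gain reduction.

B, by 10.2 dB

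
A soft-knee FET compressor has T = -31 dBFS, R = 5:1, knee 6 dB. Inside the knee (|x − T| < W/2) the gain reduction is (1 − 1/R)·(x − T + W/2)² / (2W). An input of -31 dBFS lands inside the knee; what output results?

-31.6 dBFS

x − T + W/2 = -31 − (-31) + 3 = 3.
GR = (1 − 1/5) × 3² / 12 = 0.8 × 9 / 12 = 0.6 dB.
Output = -31 − 0.6 = -31.6 dBFS.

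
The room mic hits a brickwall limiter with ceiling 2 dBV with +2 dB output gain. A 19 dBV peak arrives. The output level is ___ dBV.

4 dBV

At ∞:1, everything above 2 dBV is held at the ceiling.
Output gain then adds 2 dB: 2 + 2 = 4 dBV.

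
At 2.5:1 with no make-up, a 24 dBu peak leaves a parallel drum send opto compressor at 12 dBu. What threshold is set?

Let T be the threshold. Output overshoot = (input overshoot)/R, so 12 − T = (24 − T)/2.5.
2.5·(12 − T) = 24 − T → 1.5·T = 30 − 24 = 6.
T = 6/1.5 = 4 dBu.

4 dBu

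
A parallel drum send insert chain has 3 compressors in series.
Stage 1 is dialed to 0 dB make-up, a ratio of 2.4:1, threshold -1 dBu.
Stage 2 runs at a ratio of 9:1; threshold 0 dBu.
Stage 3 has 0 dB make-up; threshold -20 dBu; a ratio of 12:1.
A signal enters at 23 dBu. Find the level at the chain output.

-18.25 dBu

Stage 1: 24 dB above -1 dBu, reduced 2.4:1 to 10 dB above → 9 dBu.
Stage 2: 9 dBu is 9 dB over 0 dBu; at 9:1 that becomes 1 dB over, giving 1 dBu.
Stage 3: 1 dBu is 21 dB over -20 dBu; at 12:1 that becomes 1.75 dB over, giving -18.25 dBu.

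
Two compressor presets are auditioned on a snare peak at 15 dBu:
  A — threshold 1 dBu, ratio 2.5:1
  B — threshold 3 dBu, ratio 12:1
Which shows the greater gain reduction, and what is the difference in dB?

A: GR = 14 − 14/2.5 = 8.4 dB.
B: GR = 12 − 12/12 = 11 dB.
Difference: 2.6 dB in favour of B.

B, by 2.6 dB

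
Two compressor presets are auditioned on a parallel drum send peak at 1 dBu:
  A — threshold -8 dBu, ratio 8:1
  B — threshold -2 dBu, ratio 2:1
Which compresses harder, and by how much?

A: GR = 9 − 9/8 = 7.875 dB.
B: GR = 3 − 3/2 = 1.5 dB.
A reduces 6.375 dB more.

A, by 6.375 dB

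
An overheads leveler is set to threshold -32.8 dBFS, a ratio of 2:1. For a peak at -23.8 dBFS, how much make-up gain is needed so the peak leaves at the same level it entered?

Overshoot 9 dB → 9/2 = 4.5 dB after compression, so the compressed level is -32.8 + 4.5 = -28.3 dBFS.
Make-up = target − compressed = -23.8 − (-28.3) = 4.5 dB.

4.5 dB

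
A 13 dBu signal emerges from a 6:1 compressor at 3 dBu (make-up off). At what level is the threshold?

1 dBu

Input is 12 dB above T (since output overshoot × R = input overshoot: (3 − T)·6 = 13 − T gives T = 1 dBu).
Check: 1 + (13 − 1)/6 = 1 + 2 = 3 dBu. ✓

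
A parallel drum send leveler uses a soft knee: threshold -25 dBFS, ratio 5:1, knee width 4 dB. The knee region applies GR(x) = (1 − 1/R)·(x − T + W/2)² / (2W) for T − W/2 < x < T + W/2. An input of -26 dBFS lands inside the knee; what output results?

x − T + W/2 = -26 − (-25) + 2 = 1.
GR = (1 − 1/5) × 1² / 8 = 0.8 × 1 / 8 = 0.1 dB.
Output = -26 − 0.1 = -26.1 dBFS.

-26.1 dBFS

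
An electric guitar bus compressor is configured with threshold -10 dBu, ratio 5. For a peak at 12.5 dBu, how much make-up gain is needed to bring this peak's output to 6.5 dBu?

12 dB

The peak compresses to -10 + 22.5/5 = -5.5 dBu.
To reach 6.5 dBu requires 6.5 − (-5.5) = 12 dB of make-up.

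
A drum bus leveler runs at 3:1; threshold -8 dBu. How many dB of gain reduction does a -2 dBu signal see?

4 dB

-2 dBu exceeds the threshold by 6 dB.
A 3:1 ratio leaves 2 dB of that excess.
So the signal is attenuated by 6 − 2 = 4 dB.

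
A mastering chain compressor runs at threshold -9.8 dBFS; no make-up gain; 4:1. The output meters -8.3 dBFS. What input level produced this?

The compressed level sits -8.3 − (-9.8) = 1.5 dB over threshold.
Input overshoot = R × output overshoot = 6 dB → input = -9.8 + 6 = -3.8 dBFS.

-3.8 dBFS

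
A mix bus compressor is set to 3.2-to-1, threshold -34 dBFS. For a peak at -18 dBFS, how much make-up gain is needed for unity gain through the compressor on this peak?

11 dB

Overshoot 16 dB → 16/3.2 = 5 dB after compression, so the compressed level is -34 + 5 = -29 dBFS.
Make-up = target − compressed = -18 − (-29) = 11 dB.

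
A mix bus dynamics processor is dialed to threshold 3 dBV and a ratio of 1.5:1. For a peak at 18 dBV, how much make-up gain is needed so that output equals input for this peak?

Without make-up, output = threshold + overshoot/1.5 = 3 + 10 = 13 dBV.
Gap to target: 5 dB.

5 dB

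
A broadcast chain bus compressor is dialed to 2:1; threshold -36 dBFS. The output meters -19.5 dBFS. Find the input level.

That's 16.5 dB above the -36 dBFS threshold.
Input overshoot = R × output overshoot = 33 dB → input = -36 + 33 = -3 dBFS.

-3 dBFS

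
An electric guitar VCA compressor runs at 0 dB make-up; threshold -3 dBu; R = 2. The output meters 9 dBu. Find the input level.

21 dBu

That's 12 dB above the -3 dBu threshold.
Undo the ratio: input overshoot = 12 × 2 = 24 dB, giving input = 21 dBu.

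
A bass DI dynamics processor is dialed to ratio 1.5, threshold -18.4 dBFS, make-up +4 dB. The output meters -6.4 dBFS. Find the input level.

-6.4 dBFS

Stripping the +4 dB make-up gives -10.4 dBFS at the gain stage.
That's 8 dB above the -18.4 dBFS threshold.
Undo the ratio: input overshoot = 8 × 1.5 = 12 dB, giving input = -6.4 dBFS.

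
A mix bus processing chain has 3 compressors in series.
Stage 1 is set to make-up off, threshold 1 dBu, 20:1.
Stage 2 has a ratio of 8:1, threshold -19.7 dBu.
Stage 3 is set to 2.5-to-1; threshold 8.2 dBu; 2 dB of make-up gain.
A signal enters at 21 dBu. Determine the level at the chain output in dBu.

-14.9875 dBu

Stage 1: 20 dB above 1 dBu, reduced 20:1 to 1 dB above → 2 dBu.
Stage 2: 21.7 dB above -19.7 dBu, reduced 8:1 to 2.7125 dB above → -16.9875 dBu.
Stage 3: -16.9875 dBu is at or below the 8.2 dBu threshold — no compression; make-up brings it to -14.9875 dBu.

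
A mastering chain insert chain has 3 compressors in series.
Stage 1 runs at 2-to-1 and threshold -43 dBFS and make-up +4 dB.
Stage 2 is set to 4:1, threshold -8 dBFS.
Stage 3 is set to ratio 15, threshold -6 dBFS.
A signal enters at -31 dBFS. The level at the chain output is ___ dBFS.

Stage 1: overshoot 12 dB → 12/2 = 6 dB → -37 dBFS; +4 dB make-up → -33 dBFS.
Stage 2: below threshold (-33 ≤ -8); passes unchanged; output -33 dBFS.
Stage 3: below threshold (-33 ≤ -6); passes unchanged; output -33 dBFS.

-33 dBFS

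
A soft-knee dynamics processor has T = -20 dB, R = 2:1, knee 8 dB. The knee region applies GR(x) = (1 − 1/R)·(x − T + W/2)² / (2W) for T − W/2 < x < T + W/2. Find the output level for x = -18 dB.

-19.125 dB

x − T + W/2 = -18 − (-20) + 4 = 6.
GR = (1 − 1/2) × 6² / 16 = 0.5 × 36 / 16 = 1.125 dB.
Output = -18 − 1.125 = -19.125 dB.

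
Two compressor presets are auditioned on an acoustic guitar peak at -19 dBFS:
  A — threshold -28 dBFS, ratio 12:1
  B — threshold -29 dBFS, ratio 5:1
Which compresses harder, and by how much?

A, by 0.25 dB

A: overshoot 9 dB → output overshoot 0.75 dB → GR 8.25 dB.
B: overshoot 10 dB → output overshoot 2 dB → GR 8 dB.
A reduces 0.25 dB more.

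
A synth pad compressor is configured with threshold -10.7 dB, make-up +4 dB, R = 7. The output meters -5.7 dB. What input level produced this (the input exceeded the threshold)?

-3.7 dB

Stripping the +4 dB make-up gives -9.7 dB at the gain stage.
That's 1 dB above the -10.7 dB threshold.
Undo the ratio: input overshoot = 1 × 7 = 7 dB, giving input = -3.7 dB.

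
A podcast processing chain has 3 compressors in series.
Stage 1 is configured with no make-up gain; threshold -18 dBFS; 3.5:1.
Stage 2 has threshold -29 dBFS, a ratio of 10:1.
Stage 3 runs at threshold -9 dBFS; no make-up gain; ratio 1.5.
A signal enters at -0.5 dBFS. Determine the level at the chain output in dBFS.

Stage 1: overshoot 17.5 dB → 17.5/3.5 = 5 dB → -13 dBFS.
Stage 2: overshoot 16 dB → 16/10 = 1.6 dB → -27.4 dBFS.
Stage 3: -27.4 dBFS is at or below the -9 dBFS threshold — no compression; output -27.4 dBFS.

-27.4 dBFS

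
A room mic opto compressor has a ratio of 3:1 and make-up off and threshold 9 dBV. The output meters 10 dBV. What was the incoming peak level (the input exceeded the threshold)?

Post-compression overshoot = 10 − 9 = 1 dB.
Input overshoot = R × output overshoot = 3 dB → input = 9 + 3 = 12 dBV.

12 dBV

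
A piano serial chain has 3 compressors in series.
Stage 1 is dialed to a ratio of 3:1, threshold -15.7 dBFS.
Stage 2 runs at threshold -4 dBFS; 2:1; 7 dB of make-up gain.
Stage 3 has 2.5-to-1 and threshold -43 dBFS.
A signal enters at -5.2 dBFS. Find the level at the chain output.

Stage 1: 10.5 dB above -15.7 dBFS, reduced 3:1 to 3.5 dB above → -12.2 dBFS.
Stage 2: below threshold (-12.2 ≤ -4); passes unchanged; make-up brings it to -5.2 dBFS.
Stage 3: -5.2 dBFS is 37.8 dB over -43 dBFS; at 2.5:1 that becomes 15.12 dB over, giving -27.88 dBFS.

-27.88 dBFS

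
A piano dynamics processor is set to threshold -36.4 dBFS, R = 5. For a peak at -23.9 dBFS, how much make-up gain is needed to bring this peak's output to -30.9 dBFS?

The peak compresses to -36.4 + 12.5/5 = -33.9 dBFS.
To reach -30.9 dBFS requires -30.9 − (-33.9) = 3 dB of make-up.

3 dB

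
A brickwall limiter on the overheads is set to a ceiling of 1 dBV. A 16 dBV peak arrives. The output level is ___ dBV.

At ∞:1, everything above 1 dBV is held at the ceiling.

1 dBV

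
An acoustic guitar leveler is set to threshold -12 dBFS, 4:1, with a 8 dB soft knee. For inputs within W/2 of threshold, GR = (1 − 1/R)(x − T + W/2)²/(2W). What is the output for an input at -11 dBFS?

-12.171875 dBFS

x − T + W/2 = -11 − (-12) + 4 = 5.
GR = (1 − 1/4) × 5² / 16 = 0.75 × 25 / 16 = 1.171875 dB.
Output = -11 − 1.171875 = -12.171875 dBFS.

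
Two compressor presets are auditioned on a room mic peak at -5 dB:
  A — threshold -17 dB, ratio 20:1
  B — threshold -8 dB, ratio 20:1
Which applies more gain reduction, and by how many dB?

A, by 8.55 dB

A: 12 dB over, compressed to 0.6 dB over, so 11.4 dB of GR.
B: 3 dB over, compressed to 0.15 dB over, so 2.85 dB of GR.
Difference: 8.55 dB in favour of A.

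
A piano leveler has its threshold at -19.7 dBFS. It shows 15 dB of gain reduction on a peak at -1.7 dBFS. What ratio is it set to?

Input overshoot = -1.7 − (-19.7) = 18 dB.
Output overshoot = 18 − 15 = 3 dB.
Ratio = input overshoot / output overshoot = 18 / 3 = 6.

6:1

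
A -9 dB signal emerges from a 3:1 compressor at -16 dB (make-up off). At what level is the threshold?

Let T be the threshold. Output overshoot = (input overshoot)/R, so -16 − T = (-9 − T)/3.
3·(-16 − T) = -9 − T → 2·T = -48 − (-9) = -39.
T = -39/2 = -19.5 dB.

-19.5 dB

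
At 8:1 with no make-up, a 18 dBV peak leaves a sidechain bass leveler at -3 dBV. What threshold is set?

-6 dBV

Input is 24 dB above T (since output overshoot × R = input overshoot: (-3 − T)·8 = 18 − T gives T = -6 dBV).
Check: -6 + (18 − (-6))/8 = -6 + 3 = -3 dBV. ✓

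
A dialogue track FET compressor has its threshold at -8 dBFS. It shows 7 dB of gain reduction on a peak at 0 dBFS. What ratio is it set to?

Input overshoot = 0 − (-8) = 8 dB.
Output overshoot = 8 − 7 = 1 dB.
Ratio = input overshoot / output overshoot = 8 / 1 = 8.

8:1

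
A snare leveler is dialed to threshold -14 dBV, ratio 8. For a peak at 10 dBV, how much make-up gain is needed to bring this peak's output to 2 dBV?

13 dB

Without make-up, output = threshold + overshoot/8 = -14 + 3 = -11 dBV.
Gap to target: 13 dB.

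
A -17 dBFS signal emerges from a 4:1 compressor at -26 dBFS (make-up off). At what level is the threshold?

Let T be the threshold. Output overshoot = (input overshoot)/R, so -26 − T = (-17 − T)/4.
4·(-26 − T) = -17 − T → 3·T = -104 − (-17) = -87.
T = -87/3 = -29 dBFS.

-29 dBFS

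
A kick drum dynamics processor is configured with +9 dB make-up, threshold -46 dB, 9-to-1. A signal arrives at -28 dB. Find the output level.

-35 dB

-28 dB sits 18 dB over threshold.
At 9:1 the overshoot is divided by 9, leaving 2 dB above threshold.
Output = -46 + 2 = -44 dB; make-up adds 9 dB, giving -35 dB.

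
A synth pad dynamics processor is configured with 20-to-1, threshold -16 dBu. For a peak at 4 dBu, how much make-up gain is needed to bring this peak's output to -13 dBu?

2 dB

Without make-up, output = threshold + overshoot/20 = -16 + 1 = -15 dBu.
Gap to target: 2 dB.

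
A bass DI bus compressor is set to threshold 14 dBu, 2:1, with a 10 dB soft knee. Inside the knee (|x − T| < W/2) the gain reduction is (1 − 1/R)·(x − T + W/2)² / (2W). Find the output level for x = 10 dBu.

x − T + W/2 = 10 − 14 + 5 = 1.
GR = (1 − 1/2) × 1² / 20 = 0.5 × 1 / 20 = 0.025 dB.
Output = 10 − 0.025 = 9.975 dBu.

9.975 dBu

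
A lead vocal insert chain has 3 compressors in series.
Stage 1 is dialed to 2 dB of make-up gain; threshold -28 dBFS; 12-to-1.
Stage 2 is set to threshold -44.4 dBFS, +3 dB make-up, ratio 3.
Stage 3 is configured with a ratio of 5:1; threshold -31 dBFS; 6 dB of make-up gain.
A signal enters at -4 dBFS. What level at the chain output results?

Stage 1: overshoot 24 dB → 24/12 = 2 dB → -26 dBFS; +2 dB make-up → -24 dBFS.
Stage 2: -24 dBFS is 20.4 dB over -44.4 dBFS; at 3:1 that becomes 6.8 dB over, giving -37.6 dBFS; +3 dB make-up → -34.6 dBFS.
Stage 3: below threshold (-34.6 ≤ -31); passes unchanged; make-up brings it to -28.6 dBFS.

-28.6 dBFS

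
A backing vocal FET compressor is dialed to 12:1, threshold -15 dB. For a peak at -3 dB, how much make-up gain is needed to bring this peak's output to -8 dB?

6 dB

Overshoot 12 dB → 12/12 = 1 dB after compression, so the compressed level is -15 + 1 = -14 dB.
Make-up = target − compressed = -8 − (-14) = 6 dB.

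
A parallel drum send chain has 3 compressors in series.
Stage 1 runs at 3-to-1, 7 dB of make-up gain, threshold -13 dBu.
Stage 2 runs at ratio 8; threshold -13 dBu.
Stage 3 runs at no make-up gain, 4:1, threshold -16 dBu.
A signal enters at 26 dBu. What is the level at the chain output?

-14.625 dBu

Stage 1: 26 dBu is 39 dB over -13 dBu; at 3:1 that becomes 13 dB over, giving 0 dBu; +7 dB make-up → 7 dBu.
Stage 2: 20 dB above -13 dBu, reduced 8:1 to 2.5 dB above → -10.5 dBu.
Stage 3: overshoot 5.5 dB → 5.5/4 = 1.375 dB → -14.625 dBu.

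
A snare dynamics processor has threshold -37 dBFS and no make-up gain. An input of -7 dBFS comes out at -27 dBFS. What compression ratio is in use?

Input overshoot = -7 − (-37) = 30 dB; output overshoot = -27 − (-37) = 10 dB.
Ratio = 30 / 10 = 3.

3:1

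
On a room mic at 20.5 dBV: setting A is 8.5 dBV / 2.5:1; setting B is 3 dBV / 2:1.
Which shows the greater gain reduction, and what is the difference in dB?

A: 12 dB over, compressed to 4.8 dB over, so 7.2 dB of GR.
B: 17.5 dB over, compressed to 8.75 dB over, so 8.75 dB of GR.
B applies 1.55 dB more gain reduction.

B, by 1.55 dB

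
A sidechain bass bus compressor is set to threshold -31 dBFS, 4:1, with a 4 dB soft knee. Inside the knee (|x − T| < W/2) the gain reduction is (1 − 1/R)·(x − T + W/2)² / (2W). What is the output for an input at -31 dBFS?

x − T + W/2 = -31 − (-31) + 2 = 2.
GR = (1 − 1/4) × 2² / 8 = 0.75 × 4 / 8 = 0.375 dB.
Output = -31 − 0.375 = -31.375 dBFS.

-31.375 dBFS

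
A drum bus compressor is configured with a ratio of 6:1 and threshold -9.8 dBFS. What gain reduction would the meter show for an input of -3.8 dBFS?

5 dB

The signal is 6 dB above threshold.
After 6:1 compression the overshoot becomes 6/6 = 1 dB.
So the signal is attenuated by 6 − 1 = 5 dB.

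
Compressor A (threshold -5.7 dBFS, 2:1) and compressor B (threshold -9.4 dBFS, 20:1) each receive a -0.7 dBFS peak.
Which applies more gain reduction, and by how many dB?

A: 5 dB over, compressed to 2.5 dB over, so 2.5 dB of GR.
B: 8.7 dB over, compressed to 0.435 dB over, so 8.265 dB of GR.
B reduces 5.765 dB more.

B, by 5.765 dB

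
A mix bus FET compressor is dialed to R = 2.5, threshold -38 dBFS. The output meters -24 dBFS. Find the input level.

Post-compression overshoot = -24 − (-38) = 14 dB.
Before 2.5:1 compression the overshoot was 14 × 2.5 = 35 dB, so input = -38 + 35 = -3 dBFS.

-3 dBFS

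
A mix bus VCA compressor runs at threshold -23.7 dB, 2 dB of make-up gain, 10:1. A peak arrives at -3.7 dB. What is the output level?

Overshoot: -3.7 − (-23.7) = 20 dB.
10:1 compression reduces that to 20/10 = 2 dB over.
Output = -23.7 + 2 = -21.7 dB; make-up adds 2 dB, giving -19.7 dB.

-19.7 dB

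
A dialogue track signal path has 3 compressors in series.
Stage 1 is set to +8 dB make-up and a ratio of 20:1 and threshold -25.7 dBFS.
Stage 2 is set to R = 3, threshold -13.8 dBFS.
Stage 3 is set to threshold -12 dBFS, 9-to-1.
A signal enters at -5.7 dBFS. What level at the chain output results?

-16.7 dBFS

Stage 1: -5.7 dBFS is 20 dB over -25.7 dBFS; at 20:1 that becomes 1 dB over, giving -24.7 dBFS; +8 dB make-up → -16.7 dBFS.
Stage 2: -16.7 dBFS ≤ -13.8 dBFS, so stage 2 doesn't engage; output -16.7 dBFS.
Stage 3: below threshold (-16.7 ≤ -12); passes unchanged; output -16.7 dBFS.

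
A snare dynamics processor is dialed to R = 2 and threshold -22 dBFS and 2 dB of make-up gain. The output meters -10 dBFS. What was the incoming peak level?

-2 dBFS

Before make-up, the level was -10 − 2 = -12 dBFS.
That's 10 dB above the -22 dBFS threshold.
Before 2:1 compression the overshoot was 10 × 2 = 20 dB, so input = -22 + 20 = -2 dBFS.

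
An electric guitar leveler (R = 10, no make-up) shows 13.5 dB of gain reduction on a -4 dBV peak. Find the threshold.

Input is 15 dB above T (since output overshoot × R = input overshoot: (-17.5 − T)·10 = -4 − T gives T = -19 dBV).
Check: -19 + (-4 − (-19))/10 = -19 + 1.5 = -17.5 dBV. ✓

-19 dBV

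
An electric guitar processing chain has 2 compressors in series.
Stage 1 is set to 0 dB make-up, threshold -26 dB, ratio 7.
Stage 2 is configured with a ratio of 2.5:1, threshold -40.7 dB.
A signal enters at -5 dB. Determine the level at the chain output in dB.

Stage 1: overshoot 21 dB → 21/7 = 3 dB → -23 dB.
Stage 2: -23 dB is 17.7 dB over -40.7 dB; at 2.5:1 that becomes 7.08 dB over, giving -33.62 dB.

-33.62 dB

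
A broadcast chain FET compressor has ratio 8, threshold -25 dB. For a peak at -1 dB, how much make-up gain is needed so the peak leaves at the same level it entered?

Without make-up, output = threshold + overshoot/8 = -25 + 3 = -22 dB.
Gap to target: 21 dB.

21 dB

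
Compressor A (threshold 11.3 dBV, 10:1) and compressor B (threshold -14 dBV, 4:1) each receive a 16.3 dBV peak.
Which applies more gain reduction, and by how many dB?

A: 5 dB over, compressed to 0.5 dB over, so 4.5 dB of GR.
B: 30.3 dB over, compressed to 7.575 dB over, so 22.725 dB of GR.
B reduces 18.225 dB more.

B, by 18.225 dB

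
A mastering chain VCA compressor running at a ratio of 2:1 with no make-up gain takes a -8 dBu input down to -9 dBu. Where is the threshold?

Let T be the threshold. Output overshoot = (input overshoot)/R, so -9 − T = (-8 − T)/2.
2·(-9 − T) = -8 − T → 1·T = -18 − (-8) = -10.
T = -10/1 = -10 dBu.

-10 dBu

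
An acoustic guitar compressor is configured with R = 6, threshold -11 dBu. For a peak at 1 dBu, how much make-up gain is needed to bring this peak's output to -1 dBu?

The peak compresses to -11 + 12/6 = -9 dBu.
To reach -1 dBu requires -1 − (-9) = 8 dB of make-up.

8 dB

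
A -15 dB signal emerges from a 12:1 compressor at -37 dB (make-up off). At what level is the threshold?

Let T be the threshold. Output overshoot = (input overshoot)/R, so -37 − T = (-15 − T)/12.
12·(-37 − T) = -15 − T → 11·T = -444 − (-15) = -429.
T = -429/11 = -39 dB.

-39 dB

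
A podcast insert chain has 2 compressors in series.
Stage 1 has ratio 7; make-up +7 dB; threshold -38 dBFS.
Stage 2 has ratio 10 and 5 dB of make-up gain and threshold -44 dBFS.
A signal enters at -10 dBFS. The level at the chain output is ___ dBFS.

-37.3 dBFS

Stage 1: overshoot 28 dB → 28/7 = 4 dB → -34 dBFS; +7 dB make-up → -27 dBFS.
Stage 2: 17 dB above -44 dBFS, reduced 10:1 to 1.7 dB above → -42.3 dBFS; +5 dB make-up → -37.3 dBFS.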